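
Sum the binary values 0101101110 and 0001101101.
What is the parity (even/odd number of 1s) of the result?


0101101110 = 366
0001101101 = 109
Sum = 475 = 111011011
1s count = 7

odd parity (7 ones in 111011011)


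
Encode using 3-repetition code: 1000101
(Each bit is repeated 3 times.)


Each bit -> 3 copies

111000000000111000111


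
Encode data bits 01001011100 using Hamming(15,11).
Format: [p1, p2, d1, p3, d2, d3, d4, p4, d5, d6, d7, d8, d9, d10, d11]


Parity bits: p1=0, p2=1, p3=1, p4=0

010110001011100


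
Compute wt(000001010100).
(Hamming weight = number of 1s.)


Counting 1s in 000001010100

3


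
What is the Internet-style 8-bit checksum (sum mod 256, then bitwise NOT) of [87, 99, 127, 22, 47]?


Sum = 382 mod 256 = 126
Complement = 129

129


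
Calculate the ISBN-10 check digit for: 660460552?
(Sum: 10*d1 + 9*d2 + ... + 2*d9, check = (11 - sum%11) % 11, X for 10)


Weighted sum: 217
217 mod 11 = 8

Check digit: 3


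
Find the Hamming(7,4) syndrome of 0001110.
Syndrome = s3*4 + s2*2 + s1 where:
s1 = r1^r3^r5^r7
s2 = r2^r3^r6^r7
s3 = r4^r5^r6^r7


s1=1, s2=1, s3=1

Syndrome = 7 (error at position 7)


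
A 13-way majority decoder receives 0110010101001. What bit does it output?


Ones: 6 out of 13
Threshold: 7

0 (6/13 voted 1)


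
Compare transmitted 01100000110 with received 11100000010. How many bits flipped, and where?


XOR: 10000000100

2 error(s) at position(s): 0, 8


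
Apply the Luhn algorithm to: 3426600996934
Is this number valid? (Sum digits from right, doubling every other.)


Luhn sum = 62
62 mod 10 = 2

Invalid (Luhn sum mod 10 = 2)


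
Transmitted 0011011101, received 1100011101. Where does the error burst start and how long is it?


XOR: 1111000000

Burst at position 0, length 4


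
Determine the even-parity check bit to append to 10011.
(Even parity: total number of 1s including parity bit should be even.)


Number of 1s in data: 3
Parity bit: 1

1


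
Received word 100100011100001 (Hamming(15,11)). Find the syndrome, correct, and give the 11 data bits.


Syndrome = 1: error at position 1

Data: 00001100001 (corrected bit 1)


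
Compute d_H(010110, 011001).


XOR: 001111
Count of 1s: 4

4


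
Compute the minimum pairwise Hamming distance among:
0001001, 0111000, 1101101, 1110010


Comparing all pairs, minimum distance: 3
Can detect 2 errors, correct 1 errors

3


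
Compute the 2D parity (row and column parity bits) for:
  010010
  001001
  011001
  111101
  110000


Row parities: 00110
Column parities: 001111

Row P: 00110, Col P: 001111, Corner: 0


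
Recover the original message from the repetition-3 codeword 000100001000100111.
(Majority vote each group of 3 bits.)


Groups: 000, 100, 001, 000, 100, 111
Majority votes: 000001

000001


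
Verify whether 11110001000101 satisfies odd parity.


Number of 1s: 7

Yes, parity is correct (7 ones)


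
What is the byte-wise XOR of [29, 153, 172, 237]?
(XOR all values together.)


XOR chain: 29 ^ 153 ^ 172 ^ 237 = 197

197


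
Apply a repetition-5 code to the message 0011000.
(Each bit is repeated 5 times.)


Each bit -> 5 copies

00000000001111111111000000000000000


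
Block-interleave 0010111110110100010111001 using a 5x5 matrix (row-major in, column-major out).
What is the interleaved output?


Matrix:
  00101
  11110
  11010
  00101
  11001
Read columns: 0110101101110100110010011

0110101101110100110010011


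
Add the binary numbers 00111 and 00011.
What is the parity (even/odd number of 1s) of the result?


00111 = 7
00011 = 3
Sum = 10 = 1010
1s count = 2

even parity (2 ones in 1010)


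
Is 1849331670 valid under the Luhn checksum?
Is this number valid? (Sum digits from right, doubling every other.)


Luhn sum = 49
49 mod 10 = 9

Invalid (Luhn sum mod 10 = 9)


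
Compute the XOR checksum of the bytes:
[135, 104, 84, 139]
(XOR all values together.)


XOR chain: 135 ^ 104 ^ 84 ^ 139 = 48

48


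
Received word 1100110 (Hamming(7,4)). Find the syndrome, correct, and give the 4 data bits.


Syndrome = 0: no error detected

Data: 0110 (no errors)


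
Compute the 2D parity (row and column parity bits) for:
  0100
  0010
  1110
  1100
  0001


Row parities: 11101
Column parities: 0101

Row P: 11101, Col P: 0101, Corner: 0


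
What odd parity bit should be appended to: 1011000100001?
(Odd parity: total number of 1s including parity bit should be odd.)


Number of 1s in data: 5
Parity bit: 0

0


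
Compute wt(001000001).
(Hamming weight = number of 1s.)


Counting 1s in 001000001

2


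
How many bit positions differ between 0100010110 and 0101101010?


XOR: 0001111100
Count of 1s: 5

5


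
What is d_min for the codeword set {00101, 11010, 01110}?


Comparing all pairs, minimum distance: 2
Can detect 1 errors, correct 0 errors

2


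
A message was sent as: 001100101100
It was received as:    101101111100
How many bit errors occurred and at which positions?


XOR: 100001010000

3 error(s) at position(s): 0, 5, 7


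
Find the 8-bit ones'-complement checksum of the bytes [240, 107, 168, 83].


Sum = 598 mod 256 = 86
Complement = 169

169


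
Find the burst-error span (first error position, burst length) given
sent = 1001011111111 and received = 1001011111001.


XOR: 0000000000110

Burst at position 10, length 2


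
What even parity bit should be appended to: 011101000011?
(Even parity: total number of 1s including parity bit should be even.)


Number of 1s in data: 6
Parity bit: 0

0


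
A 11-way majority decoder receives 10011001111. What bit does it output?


Ones: 7 out of 11
Threshold: 6

1 (7/11 voted 1)


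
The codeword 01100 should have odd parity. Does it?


Number of 1s: 2

No, parity error (2 ones)


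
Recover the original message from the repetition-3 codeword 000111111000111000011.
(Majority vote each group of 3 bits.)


Groups: 000, 111, 111, 000, 111, 000, 011
Majority votes: 0110101

0110101


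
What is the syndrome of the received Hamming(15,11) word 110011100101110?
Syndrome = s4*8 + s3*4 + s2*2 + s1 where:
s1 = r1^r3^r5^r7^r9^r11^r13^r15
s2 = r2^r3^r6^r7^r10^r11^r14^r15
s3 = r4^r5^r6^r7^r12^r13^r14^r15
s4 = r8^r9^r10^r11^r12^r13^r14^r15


s1=0, s2=1, s3=0, s4=0

Syndrome = 2 (error at position 2)


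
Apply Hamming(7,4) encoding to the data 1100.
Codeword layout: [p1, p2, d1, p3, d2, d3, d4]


Parity bits: p1=0, p2=1, p3=1

0111100


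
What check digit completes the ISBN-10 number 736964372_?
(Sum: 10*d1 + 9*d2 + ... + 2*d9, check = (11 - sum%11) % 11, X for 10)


Weighted sum: 301
301 mod 11 = 4

Check digit: 7


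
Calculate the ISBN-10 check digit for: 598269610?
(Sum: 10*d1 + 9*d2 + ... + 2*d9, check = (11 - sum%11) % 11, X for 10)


Weighted sum: 317
317 mod 11 = 9

Check digit: 2


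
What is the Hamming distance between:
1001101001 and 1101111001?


XOR: 0100010000
Count of 1s: 2

2


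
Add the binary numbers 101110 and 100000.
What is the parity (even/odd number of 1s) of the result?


101110 = 46
100000 = 32
Sum = 78 = 1001110
1s count = 4

even parity (4 ones in 1001110)


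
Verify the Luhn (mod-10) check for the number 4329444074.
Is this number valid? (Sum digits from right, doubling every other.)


Luhn sum = 53
53 mod 10 = 3

Invalid (Luhn sum mod 10 = 3)


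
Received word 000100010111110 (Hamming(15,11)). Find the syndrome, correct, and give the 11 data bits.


Syndrome = 2: error at position 2

Data: 00000111110 (corrected bit 2)


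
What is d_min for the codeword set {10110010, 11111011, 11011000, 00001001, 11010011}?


Comparing all pairs, minimum distance: 2
Can detect 1 errors, correct 0 errors

2


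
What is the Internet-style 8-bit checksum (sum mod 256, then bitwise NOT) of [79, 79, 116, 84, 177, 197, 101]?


Sum = 833 mod 256 = 65
Complement = 190

190


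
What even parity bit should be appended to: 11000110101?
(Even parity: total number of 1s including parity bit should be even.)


Number of 1s in data: 6
Parity bit: 0

0


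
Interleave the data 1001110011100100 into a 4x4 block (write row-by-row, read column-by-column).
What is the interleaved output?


Matrix:
  1001
  1100
  1110
  0100
Read columns: 1110011100101000

1110011100101000


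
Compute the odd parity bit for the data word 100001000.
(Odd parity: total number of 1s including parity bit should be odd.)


Number of 1s in data: 2
Parity bit: 1

1


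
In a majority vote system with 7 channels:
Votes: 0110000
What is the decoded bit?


Ones: 2 out of 7
Threshold: 4

0 (2/7 voted 1)


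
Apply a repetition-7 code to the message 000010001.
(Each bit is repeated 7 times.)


Each bit -> 7 copies

000000000000000000000000000011111110000000000000000000001111111


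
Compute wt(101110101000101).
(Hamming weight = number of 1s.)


Counting 1s in 101110101000101

8


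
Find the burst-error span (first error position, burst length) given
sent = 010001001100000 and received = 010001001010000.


XOR: 000000000110000

Burst at position 9, length 2


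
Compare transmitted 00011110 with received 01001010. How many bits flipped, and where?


XOR: 01010100

3 error(s) at position(s): 1, 3, 5


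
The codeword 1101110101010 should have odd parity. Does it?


Number of 1s: 8

No, parity error (8 ones)


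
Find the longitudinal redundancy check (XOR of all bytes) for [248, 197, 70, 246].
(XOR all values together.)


XOR chain: 248 ^ 197 ^ 70 ^ 246 = 141

141


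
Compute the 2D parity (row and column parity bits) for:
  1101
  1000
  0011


Row parities: 110
Column parities: 0110

Row P: 110, Col P: 0110, Corner: 0


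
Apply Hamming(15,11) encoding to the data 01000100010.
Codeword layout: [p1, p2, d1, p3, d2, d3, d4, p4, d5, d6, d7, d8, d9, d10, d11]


Parity bits: p1=1, p2=0, p3=0, p4=0

100010000100010


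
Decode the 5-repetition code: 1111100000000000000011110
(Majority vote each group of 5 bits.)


Groups: 11111, 00000, 00000, 00000, 11110
Majority votes: 10001

10001


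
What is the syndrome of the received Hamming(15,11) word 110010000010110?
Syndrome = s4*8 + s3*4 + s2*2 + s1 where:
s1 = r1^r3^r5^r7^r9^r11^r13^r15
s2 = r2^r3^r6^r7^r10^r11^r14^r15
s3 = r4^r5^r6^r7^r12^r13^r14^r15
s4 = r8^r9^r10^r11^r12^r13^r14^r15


s1=0, s2=1, s3=1, s4=1

Syndrome = 14 (error at position 14)


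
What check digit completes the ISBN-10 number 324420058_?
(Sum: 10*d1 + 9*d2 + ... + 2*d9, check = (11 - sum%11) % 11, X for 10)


Weighted sum: 151
151 mod 11 = 8

Check digit: 3


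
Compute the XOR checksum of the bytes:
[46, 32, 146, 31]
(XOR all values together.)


XOR chain: 46 ^ 32 ^ 146 ^ 31 = 131

131


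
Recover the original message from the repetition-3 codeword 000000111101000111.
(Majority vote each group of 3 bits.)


Groups: 000, 000, 111, 101, 000, 111
Majority votes: 001101

001101


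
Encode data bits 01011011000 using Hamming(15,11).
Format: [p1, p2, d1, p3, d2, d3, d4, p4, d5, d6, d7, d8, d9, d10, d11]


Parity bits: p1=0, p2=0, p3=1, p4=1

000110111011000


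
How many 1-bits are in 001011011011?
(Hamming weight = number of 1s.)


Counting 1s in 001011011011

7


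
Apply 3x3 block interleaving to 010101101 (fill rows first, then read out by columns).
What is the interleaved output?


Matrix:
  010
  101
  101
Read columns: 011100011

011100011


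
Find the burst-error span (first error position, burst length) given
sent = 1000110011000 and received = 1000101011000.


XOR: 0000011000000

Burst at position 5, length 2


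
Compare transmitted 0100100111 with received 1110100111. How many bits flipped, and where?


XOR: 1010000000

2 error(s) at position(s): 0, 2


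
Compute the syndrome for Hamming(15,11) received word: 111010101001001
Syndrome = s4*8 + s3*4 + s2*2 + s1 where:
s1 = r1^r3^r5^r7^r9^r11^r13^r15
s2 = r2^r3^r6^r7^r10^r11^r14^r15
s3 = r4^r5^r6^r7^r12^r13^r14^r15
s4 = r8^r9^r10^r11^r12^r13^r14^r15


s1=0, s2=0, s3=0, s4=1

Syndrome = 8 (error at position 8)


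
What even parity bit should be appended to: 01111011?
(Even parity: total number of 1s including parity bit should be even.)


Number of 1s in data: 6
Parity bit: 0

0


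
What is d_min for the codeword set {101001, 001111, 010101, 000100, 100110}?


Comparing all pairs, minimum distance: 2
Can detect 1 errors, correct 0 errors

2


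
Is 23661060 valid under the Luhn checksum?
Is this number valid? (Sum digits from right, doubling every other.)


Luhn sum = 21
21 mod 10 = 1

Invalid (Luhn sum mod 10 = 1)


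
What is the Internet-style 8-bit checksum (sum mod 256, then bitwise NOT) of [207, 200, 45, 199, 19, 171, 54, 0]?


Sum = 895 mod 256 = 127
Complement = 128

128


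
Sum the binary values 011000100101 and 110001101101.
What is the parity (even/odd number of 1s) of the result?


011000100101 = 1573
110001101101 = 3181
Sum = 4754 = 1001010010010
1s count = 5

odd parity (5 ones in 1001010010010)


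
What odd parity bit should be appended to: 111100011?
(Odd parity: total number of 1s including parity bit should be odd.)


Number of 1s in data: 6
Parity bit: 1

1


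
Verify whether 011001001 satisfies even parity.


Number of 1s: 4

Yes, parity is correct (4 ones)


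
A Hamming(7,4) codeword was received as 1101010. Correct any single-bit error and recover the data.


Syndrome = 1: error at position 1

Data: 0010 (corrected bit 1)


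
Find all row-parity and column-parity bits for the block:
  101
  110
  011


Row parities: 000
Column parities: 000

Row P: 000, Col P: 000, Corner: 0


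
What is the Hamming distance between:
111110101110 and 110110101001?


XOR: 001000000111
Count of 1s: 4

4


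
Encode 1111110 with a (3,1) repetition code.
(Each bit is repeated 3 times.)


Each bit -> 3 copies

111111111111111111000


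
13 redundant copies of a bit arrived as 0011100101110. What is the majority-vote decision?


Ones: 7 out of 13
Threshold: 7

1 (7/13 voted 1)


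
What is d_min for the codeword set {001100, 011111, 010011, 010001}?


Comparing all pairs, minimum distance: 1
Can detect 0 errors, correct 0 errors

1


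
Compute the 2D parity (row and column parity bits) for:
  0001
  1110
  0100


Row parities: 111
Column parities: 1011

Row P: 111, Col P: 1011, Corner: 1


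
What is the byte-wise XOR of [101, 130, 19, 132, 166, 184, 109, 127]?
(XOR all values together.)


XOR chain: 101 ^ 130 ^ 19 ^ 132 ^ 166 ^ 184 ^ 109 ^ 127 = 124

124


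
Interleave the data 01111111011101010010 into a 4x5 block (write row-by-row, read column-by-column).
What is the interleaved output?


Matrix:
  01111
  11101
  11010
  10010
Read columns: 01111110110010111100

01111110110010111100


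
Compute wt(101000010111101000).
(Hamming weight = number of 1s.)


Counting 1s in 101000010111101000

8


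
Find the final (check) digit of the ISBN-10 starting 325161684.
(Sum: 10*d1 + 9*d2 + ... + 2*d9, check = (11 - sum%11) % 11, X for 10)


Weighted sum: 192
192 mod 11 = 5

Check digit: 6


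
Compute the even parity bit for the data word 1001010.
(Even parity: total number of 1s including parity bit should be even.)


Number of 1s in data: 3
Parity bit: 1

1


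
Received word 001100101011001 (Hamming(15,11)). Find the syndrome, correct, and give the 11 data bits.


Syndrome = 1: error at position 1

Data: 10011011001 (corrected bit 1)


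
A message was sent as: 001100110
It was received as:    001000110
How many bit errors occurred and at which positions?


XOR: 000100000

1 error(s) at position(s): 3


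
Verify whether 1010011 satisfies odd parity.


Number of 1s: 4

No, parity error (4 ones)


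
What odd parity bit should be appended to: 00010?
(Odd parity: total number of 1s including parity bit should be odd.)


Number of 1s in data: 1
Parity bit: 0

0


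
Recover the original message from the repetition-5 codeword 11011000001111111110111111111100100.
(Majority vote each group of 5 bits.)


Groups: 11011, 00000, 11111, 11110, 11111, 11111, 00100
Majority votes: 1011110

1011110


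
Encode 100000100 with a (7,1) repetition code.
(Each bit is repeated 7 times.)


Each bit -> 7 copies

111111100000000000000000000000000000000000111111100000000000000


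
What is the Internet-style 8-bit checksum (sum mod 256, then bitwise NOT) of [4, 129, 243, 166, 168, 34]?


Sum = 744 mod 256 = 232
Complement = 23

23


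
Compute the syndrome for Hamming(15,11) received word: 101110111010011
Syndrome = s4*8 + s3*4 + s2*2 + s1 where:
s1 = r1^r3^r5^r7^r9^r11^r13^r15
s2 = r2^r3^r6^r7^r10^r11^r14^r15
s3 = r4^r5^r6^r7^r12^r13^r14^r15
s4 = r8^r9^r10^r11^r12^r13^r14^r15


s1=1, s2=1, s3=1, s4=1

Syndrome = 15 (error at position 15)


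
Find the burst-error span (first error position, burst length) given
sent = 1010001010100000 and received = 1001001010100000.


XOR: 0011000000000000

Burst at position 2, length 2


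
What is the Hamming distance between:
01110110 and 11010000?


XOR: 10100110
Count of 1s: 4

4


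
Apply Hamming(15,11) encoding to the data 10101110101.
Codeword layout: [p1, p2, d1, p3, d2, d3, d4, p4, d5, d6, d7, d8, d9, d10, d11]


Parity bits: p1=1, p2=1, p3=1, p4=1

111101011110101


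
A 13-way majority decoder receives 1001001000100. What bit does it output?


Ones: 4 out of 13
Threshold: 7

0 (4/13 voted 1)


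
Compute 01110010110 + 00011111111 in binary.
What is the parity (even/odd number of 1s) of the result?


01110010110 = 918
00011111111 = 255
Sum = 1173 = 10010010101
1s count = 5

odd parity (5 ones in 10010010101)


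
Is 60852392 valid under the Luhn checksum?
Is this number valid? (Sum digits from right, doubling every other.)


Luhn sum = 33
33 mod 10 = 3

Invalid (Luhn sum mod 10 = 3)


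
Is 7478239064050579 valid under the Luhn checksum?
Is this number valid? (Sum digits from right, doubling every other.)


Luhn sum = 69
69 mod 10 = 9

Invalid (Luhn sum mod 10 = 9)


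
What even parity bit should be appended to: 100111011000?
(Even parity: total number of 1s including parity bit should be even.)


Number of 1s in data: 6
Parity bit: 0

0


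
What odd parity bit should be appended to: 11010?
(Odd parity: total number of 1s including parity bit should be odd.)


Number of 1s in data: 3
Parity bit: 0

0


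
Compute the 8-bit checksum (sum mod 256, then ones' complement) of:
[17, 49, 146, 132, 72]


Sum = 416 mod 256 = 160
Complement = 95

95


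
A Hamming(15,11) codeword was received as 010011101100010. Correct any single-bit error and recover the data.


Syndrome = 11: error at position 11

Data: 01111110010 (corrected bit 11)


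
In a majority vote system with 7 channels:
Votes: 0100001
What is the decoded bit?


Ones: 2 out of 7
Threshold: 4

0 (2/7 voted 1)


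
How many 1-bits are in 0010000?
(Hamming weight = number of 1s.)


Counting 1s in 0010000

1


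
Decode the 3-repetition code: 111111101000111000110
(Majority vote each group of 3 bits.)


Groups: 111, 111, 101, 000, 111, 000, 110
Majority votes: 1110101

1110101


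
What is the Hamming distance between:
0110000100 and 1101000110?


XOR: 1011000010
Count of 1s: 4

4


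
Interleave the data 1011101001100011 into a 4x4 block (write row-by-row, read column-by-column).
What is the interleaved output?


Matrix:
  1011
  1010
  0110
  0011
Read columns: 1100001011111001

1100001011111001


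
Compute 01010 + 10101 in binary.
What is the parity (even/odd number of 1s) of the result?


01010 = 10
10101 = 21
Sum = 31 = 11111
1s count = 5

odd parity (5 ones in 11111)


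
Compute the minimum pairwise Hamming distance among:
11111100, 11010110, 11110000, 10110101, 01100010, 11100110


Comparing all pairs, minimum distance: 2
Can detect 1 errors, correct 0 errors

2


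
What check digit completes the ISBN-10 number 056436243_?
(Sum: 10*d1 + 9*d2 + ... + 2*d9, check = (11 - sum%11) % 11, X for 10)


Weighted sum: 195
195 mod 11 = 8

Check digit: 3


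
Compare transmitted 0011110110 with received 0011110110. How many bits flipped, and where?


XOR: 0000000000

0 errors (received matches sent)


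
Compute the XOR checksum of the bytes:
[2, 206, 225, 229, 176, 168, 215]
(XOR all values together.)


XOR chain: 2 ^ 206 ^ 225 ^ 229 ^ 176 ^ 168 ^ 215 = 7

7


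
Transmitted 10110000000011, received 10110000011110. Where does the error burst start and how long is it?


XOR: 00000000011101

Burst at position 9, length 5


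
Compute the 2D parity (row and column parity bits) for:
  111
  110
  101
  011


Row parities: 1000
Column parities: 111

Row P: 1000, Col P: 111, Corner: 1


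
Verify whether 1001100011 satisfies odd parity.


Number of 1s: 5

Yes, parity is correct (5 ones)


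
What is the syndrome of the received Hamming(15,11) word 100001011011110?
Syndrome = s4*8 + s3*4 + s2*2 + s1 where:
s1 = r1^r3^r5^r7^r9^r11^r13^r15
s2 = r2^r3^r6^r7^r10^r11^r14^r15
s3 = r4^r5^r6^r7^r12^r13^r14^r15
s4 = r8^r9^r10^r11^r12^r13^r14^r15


s1=0, s2=1, s3=0, s4=0

Syndrome = 2 (error at position 2)


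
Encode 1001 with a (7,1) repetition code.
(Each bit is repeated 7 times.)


Each bit -> 7 copies

1111111000000000000001111111


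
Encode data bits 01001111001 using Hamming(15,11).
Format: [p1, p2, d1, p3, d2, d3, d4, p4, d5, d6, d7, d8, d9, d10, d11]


Parity bits: p1=0, p2=1, p3=1, p4=1

010110011111001


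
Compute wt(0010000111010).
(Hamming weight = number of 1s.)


Counting 1s in 0010000111010

5


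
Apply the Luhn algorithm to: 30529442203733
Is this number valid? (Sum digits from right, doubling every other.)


Luhn sum = 58
58 mod 10 = 8

Invalid (Luhn sum mod 10 = 8)


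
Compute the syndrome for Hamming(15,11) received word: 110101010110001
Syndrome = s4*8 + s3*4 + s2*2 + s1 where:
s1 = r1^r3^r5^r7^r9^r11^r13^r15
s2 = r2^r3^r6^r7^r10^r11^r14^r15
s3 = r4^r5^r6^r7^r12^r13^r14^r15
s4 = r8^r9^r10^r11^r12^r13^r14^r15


s1=1, s2=1, s3=1, s4=0

Syndrome = 7 (error at position 7)


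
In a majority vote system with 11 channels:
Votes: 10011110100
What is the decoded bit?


Ones: 6 out of 11
Threshold: 6

1 (6/11 voted 1)


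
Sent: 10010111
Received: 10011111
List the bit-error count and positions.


XOR: 00001000

1 error(s) at position(s): 4


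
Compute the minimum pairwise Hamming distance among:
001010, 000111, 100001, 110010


Comparing all pairs, minimum distance: 3
Can detect 2 errors, correct 1 errors

3


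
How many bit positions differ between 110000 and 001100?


XOR: 111100
Count of 1s: 4

4


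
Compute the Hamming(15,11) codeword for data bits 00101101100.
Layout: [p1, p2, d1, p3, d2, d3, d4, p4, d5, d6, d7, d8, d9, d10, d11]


Parity bits: p1=0, p2=0, p3=1, p4=0

000101001101100


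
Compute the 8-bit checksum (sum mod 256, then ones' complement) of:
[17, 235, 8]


Sum = 260 mod 256 = 4
Complement = 251

251


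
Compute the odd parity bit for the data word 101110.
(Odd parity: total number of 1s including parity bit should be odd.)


Number of 1s in data: 4
Parity bit: 1

1


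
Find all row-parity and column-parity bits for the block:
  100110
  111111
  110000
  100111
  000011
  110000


Row parities: 100000
Column parities: 111101

Row P: 100000, Col P: 111101, Corner: 1


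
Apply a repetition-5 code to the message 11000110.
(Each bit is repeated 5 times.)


Each bit -> 5 copies

1111111111000000000000000111111111100000


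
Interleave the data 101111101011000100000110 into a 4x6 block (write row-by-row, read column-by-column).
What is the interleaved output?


Matrix:
  101111
  101011
  000100
  000110
Read columns: 110000001100101111011100

110000001100101111011100


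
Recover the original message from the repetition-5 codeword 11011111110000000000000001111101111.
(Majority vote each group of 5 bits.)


Groups: 11011, 11111, 00000, 00000, 00000, 11111, 01111
Majority votes: 1100011

1100011


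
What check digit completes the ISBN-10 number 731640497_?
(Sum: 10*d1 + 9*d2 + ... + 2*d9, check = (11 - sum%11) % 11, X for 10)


Weighted sum: 228
228 mod 11 = 8

Check digit: 3


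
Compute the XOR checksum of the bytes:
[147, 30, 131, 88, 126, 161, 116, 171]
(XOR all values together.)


XOR chain: 147 ^ 30 ^ 131 ^ 88 ^ 126 ^ 161 ^ 116 ^ 171 = 86

86


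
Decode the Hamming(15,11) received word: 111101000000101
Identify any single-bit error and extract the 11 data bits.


Syndrome = 0: no error detected

Data: 10100000101 (no errors)


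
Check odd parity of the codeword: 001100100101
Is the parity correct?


Number of 1s: 5

Yes, parity is correct (5 ones)


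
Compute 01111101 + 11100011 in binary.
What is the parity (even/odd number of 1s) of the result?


01111101 = 125
11100011 = 227
Sum = 352 = 101100000
1s count = 3

odd parity (3 ones in 101100000)


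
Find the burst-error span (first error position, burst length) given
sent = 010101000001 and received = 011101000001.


XOR: 001000000000

Burst at position 2, length 1


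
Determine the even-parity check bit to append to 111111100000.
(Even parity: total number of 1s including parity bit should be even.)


Number of 1s in data: 7
Parity bit: 1

1


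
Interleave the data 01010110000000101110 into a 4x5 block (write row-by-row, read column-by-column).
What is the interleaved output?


Matrix:
  01010
  11000
  00001
  01110
Read columns: 01001101000110010010

01001101000110010010


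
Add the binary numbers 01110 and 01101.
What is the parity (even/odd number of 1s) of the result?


01110 = 14
01101 = 13
Sum = 27 = 11011
1s count = 4

even parity (4 ones in 11011)


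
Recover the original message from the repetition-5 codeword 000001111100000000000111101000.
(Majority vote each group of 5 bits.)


Groups: 00000, 11111, 00000, 00000, 01111, 01000
Majority votes: 010010

010010


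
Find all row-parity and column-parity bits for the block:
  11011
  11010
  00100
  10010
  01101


Row parities: 01101
Column parities: 11010

Row P: 01101, Col P: 11010, Corner: 1


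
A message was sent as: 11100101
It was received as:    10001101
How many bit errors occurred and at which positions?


XOR: 01101000

3 error(s) at position(s): 1, 2, 4


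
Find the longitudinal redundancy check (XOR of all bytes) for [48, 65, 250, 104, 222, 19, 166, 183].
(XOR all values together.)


XOR chain: 48 ^ 65 ^ 250 ^ 104 ^ 222 ^ 19 ^ 166 ^ 183 = 63

63


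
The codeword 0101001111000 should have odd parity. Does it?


Number of 1s: 6

No, parity error (6 ones)


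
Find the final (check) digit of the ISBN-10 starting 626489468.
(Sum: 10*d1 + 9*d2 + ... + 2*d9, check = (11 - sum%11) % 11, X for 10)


Weighted sum: 297
297 mod 11 = 0

Check digit: 0


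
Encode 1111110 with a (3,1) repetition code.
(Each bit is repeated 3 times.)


Each bit -> 3 copies

111111111111111111000


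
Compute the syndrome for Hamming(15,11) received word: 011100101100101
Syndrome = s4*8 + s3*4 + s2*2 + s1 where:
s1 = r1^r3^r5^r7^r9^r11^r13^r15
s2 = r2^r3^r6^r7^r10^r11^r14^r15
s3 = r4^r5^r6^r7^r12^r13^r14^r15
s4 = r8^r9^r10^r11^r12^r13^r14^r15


s1=1, s2=1, s3=0, s4=0

Syndrome = 3 (error at position 3)


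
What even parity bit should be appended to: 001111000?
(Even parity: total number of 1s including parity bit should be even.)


Number of 1s in data: 4
Parity bit: 0

0


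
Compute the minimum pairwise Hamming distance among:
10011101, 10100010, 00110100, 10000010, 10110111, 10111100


Comparing all pairs, minimum distance: 1
Can detect 0 errors, correct 0 errors

1


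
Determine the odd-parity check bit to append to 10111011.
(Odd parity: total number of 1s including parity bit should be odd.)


Number of 1s in data: 6
Parity bit: 1

1


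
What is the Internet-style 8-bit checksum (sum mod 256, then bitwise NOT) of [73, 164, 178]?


Sum = 415 mod 256 = 159
Complement = 96

96


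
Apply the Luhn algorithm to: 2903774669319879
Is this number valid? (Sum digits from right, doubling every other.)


Luhn sum = 92
92 mod 10 = 2

Invalid (Luhn sum mod 10 = 2)


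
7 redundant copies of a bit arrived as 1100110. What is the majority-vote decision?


Ones: 4 out of 7
Threshold: 4

1 (4/7 voted 1)


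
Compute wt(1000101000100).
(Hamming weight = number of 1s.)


Counting 1s in 1000101000100

4


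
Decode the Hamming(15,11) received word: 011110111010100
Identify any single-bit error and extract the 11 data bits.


Syndrome = 0: no error detected

Data: 11011010100 (no errors)


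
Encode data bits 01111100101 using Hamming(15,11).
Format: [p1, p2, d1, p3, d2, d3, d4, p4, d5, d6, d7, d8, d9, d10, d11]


Parity bits: p1=1, p2=0, p3=1, p4=0

100111101100101


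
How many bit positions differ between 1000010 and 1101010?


XOR: 0101000
Count of 1s: 2

2


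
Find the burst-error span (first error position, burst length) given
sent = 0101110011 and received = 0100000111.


XOR: 0001110100

Burst at position 3, length 5


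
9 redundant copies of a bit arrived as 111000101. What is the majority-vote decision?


Ones: 5 out of 9
Threshold: 5

1 (5/9 voted 1)


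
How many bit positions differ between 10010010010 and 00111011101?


XOR: 10101001111
Count of 1s: 7

7


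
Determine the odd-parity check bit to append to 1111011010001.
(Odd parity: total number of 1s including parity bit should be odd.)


Number of 1s in data: 8
Parity bit: 1

1


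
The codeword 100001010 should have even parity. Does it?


Number of 1s: 3

No, parity error (3 ones)


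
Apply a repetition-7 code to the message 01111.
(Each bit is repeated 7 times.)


Each bit -> 7 copies

00000001111111111111111111111111111


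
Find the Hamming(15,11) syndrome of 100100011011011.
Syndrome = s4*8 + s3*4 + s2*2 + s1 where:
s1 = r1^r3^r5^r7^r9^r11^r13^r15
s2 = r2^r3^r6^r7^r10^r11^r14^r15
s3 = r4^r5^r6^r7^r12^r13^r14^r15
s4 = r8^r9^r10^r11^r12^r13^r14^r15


s1=0, s2=1, s3=0, s4=0

Syndrome = 2 (error at position 2)


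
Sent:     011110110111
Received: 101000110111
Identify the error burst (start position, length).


XOR: 110110000000

Burst at position 0, length 5


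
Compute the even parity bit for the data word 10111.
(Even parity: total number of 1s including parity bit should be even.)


Number of 1s in data: 4
Parity bit: 0

0


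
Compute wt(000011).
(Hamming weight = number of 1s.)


Counting 1s in 000011

2


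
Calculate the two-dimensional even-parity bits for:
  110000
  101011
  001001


Row parities: 000
Column parities: 010010

Row P: 000, Col P: 010010, Corner: 0


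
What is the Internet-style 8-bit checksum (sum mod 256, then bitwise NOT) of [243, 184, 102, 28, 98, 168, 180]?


Sum = 1003 mod 256 = 235
Complement = 20

20


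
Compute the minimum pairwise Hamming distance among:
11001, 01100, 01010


Comparing all pairs, minimum distance: 2
Can detect 1 errors, correct 0 errors

2


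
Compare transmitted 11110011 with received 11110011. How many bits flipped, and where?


XOR: 00000000

0 errors (received matches sent)


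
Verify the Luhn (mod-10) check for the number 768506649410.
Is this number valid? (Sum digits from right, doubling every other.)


Luhn sum = 51
51 mod 10 = 1

Invalid (Luhn sum mod 10 = 1)


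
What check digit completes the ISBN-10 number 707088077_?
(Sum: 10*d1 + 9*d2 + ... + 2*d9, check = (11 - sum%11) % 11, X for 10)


Weighted sum: 249
249 mod 11 = 7

Check digit: 4


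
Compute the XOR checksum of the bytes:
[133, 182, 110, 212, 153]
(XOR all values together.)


XOR chain: 133 ^ 182 ^ 110 ^ 212 ^ 153 = 16

16


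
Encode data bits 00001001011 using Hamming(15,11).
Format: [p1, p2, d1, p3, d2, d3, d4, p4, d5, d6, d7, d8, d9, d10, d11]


Parity bits: p1=0, p2=0, p3=1, p4=0

000100001001011


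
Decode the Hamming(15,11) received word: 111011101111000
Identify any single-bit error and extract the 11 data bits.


Syndrome = 0: no error detected

Data: 11111111000 (no errors)


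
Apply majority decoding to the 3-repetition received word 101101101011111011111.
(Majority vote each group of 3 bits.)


Groups: 101, 101, 101, 011, 111, 011, 111
Majority votes: 1111111

1111111


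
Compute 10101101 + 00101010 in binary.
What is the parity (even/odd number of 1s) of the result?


10101101 = 173
00101010 = 42
Sum = 215 = 11010111
1s count = 6

even parity (6 ones in 11010111)


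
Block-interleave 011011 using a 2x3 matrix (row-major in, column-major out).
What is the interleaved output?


Matrix:
  011
  011
Read columns: 001111

001111


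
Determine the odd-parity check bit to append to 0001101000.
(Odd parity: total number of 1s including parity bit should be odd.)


Number of 1s in data: 3
Parity bit: 0

0


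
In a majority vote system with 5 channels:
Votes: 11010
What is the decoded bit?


Ones: 3 out of 5
Threshold: 3

1 (3/5 voted 1)


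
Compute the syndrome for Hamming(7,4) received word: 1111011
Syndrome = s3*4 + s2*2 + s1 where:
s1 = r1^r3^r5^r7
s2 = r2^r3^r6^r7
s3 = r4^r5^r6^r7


s1=1, s2=0, s3=1

Syndrome = 5 (error at position 5)


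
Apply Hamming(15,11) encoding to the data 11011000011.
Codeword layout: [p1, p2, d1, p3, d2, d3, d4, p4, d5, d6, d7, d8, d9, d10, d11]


Parity bits: p1=1, p2=0, p3=0, p4=1

101010111000011


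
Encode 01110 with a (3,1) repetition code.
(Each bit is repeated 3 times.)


Each bit -> 3 copies

000111111111000


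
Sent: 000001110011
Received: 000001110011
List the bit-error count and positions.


XOR: 000000000000

0 errors (received matches sent)


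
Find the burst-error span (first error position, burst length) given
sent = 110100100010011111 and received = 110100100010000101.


XOR: 000000000000011010

Burst at position 13, length 4


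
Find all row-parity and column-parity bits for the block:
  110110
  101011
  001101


Row parities: 001
Column parities: 010000

Row P: 001, Col P: 010000, Corner: 1


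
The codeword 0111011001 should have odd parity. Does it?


Number of 1s: 6

No, parity error (6 ones)


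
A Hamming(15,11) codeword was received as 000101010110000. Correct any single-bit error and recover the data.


Syndrome = 11: error at position 11

Data: 00100100000 (corrected bit 11)


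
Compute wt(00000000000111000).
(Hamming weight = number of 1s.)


Counting 1s in 00000000000111000

3


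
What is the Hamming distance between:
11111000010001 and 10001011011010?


XOR: 01110011001011
Count of 1s: 8

8


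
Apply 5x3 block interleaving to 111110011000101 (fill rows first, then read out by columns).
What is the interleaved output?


Matrix:
  111
  110
  011
  000
  101
Read columns: 110011110010101

110011110010101


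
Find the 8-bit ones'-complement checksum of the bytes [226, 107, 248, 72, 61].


Sum = 714 mod 256 = 202
Complement = 53

53


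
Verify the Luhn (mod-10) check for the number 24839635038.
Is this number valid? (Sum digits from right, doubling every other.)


Luhn sum = 54
54 mod 10 = 4

Invalid (Luhn sum mod 10 = 4)


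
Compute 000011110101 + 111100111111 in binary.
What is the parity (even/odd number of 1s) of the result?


000011110101 = 245
111100111111 = 3903
Sum = 4148 = 1000000110100
1s count = 4

even parity (4 ones in 1000000110100)


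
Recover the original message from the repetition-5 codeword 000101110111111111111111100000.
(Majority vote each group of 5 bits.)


Groups: 00010, 11101, 11111, 11111, 11111, 00000
Majority votes: 011110

011110


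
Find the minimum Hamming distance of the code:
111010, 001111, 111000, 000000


Comparing all pairs, minimum distance: 1
Can detect 0 errors, correct 0 errors

1


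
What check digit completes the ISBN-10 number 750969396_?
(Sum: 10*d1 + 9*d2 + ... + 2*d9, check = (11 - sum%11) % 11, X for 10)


Weighted sum: 310
310 mod 11 = 2

Check digit: 9


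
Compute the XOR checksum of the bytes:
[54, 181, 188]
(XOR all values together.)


XOR chain: 54 ^ 181 ^ 188 = 63

63


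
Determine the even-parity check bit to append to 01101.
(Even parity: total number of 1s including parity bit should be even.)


Number of 1s in data: 3
Parity bit: 1

1


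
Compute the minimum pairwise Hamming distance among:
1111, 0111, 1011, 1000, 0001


Comparing all pairs, minimum distance: 1
Can detect 0 errors, correct 0 errors

1


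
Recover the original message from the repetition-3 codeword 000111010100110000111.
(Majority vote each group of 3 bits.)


Groups: 000, 111, 010, 100, 110, 000, 111
Majority votes: 0100101

0100101


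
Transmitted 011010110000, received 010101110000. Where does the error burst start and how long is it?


XOR: 001111000000

Burst at position 2, length 4


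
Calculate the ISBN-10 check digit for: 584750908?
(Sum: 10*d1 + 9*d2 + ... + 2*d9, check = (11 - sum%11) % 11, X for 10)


Weighted sum: 285
285 mod 11 = 10

Check digit: 1


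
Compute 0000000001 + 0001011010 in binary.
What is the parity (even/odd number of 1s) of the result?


0000000001 = 1
0001011010 = 90
Sum = 91 = 1011011
1s count = 5

odd parity (5 ones in 1011011)


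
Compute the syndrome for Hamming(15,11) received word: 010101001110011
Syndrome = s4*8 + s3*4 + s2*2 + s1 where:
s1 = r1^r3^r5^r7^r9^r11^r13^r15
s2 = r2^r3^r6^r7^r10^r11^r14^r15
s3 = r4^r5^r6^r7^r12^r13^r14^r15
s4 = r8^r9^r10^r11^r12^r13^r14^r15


s1=1, s2=0, s3=0, s4=1

Syndrome = 9 (error at position 9)


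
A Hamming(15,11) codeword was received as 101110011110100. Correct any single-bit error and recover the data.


Syndrome = 14: error at position 14

Data: 11001110110 (corrected bit 14)


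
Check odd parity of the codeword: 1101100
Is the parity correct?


Number of 1s: 4

No, parity error (4 ones)


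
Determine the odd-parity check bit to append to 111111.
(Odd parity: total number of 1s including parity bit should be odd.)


Number of 1s in data: 6
Parity bit: 1

1


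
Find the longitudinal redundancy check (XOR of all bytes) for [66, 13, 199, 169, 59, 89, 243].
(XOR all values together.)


XOR chain: 66 ^ 13 ^ 199 ^ 169 ^ 59 ^ 89 ^ 243 = 176

176


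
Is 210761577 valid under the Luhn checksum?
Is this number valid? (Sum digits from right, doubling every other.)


Luhn sum = 34
34 mod 10 = 4

Invalid (Luhn sum mod 10 = 4)


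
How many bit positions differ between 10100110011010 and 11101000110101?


XOR: 01001110101111
Count of 1s: 9

9


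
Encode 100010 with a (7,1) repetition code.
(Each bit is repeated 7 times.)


Each bit -> 7 copies

111111100000000000000000000011111110000000


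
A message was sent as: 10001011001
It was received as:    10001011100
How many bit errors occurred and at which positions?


XOR: 00000000101

2 error(s) at position(s): 8, 10


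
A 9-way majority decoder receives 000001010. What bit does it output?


Ones: 2 out of 9
Threshold: 5

0 (2/9 voted 1)


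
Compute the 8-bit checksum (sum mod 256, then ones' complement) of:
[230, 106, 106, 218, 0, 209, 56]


Sum = 925 mod 256 = 157
Complement = 98

98


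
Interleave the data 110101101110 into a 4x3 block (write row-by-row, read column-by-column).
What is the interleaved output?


Matrix:
  110
  101
  101
  110
Read columns: 111110010110

111110010110
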